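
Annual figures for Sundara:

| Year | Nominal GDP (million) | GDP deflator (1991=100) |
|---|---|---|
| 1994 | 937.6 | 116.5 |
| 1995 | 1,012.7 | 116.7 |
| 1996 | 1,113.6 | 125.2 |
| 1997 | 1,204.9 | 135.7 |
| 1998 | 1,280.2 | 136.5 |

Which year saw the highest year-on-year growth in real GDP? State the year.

1995

1995: real = 1012.7/1.167 = 867.78; growth vs 1994 (804.81) = 7.82%.
1996: real = 1113.6/1.252 = 889.46; growth vs 1995 (867.78) = 2.50%.
1997: real = 1204.9/1.357 = 887.91; growth vs 1996 (889.46) = -0.17%.
1998: real = 1280.2/1.365 = 937.88; growth vs 1997 (887.91) = 5.63%.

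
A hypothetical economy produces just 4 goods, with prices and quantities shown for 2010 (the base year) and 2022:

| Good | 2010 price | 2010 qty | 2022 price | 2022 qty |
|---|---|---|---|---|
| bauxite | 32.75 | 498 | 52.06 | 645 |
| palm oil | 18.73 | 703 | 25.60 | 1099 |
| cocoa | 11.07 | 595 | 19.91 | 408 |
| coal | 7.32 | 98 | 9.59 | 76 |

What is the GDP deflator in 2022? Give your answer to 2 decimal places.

Nominal GDP 2022 = 52.06·645 + 25.60·1099 + 19.91·408 + 9.59·76 = 70565.22.
Real GDP 2022 (at 2010 prices) = 32.75·645 + 18.73·1099 + 11.07·408 + 7.32·76 = 46780.90.
Deflator = Nominal/Real × 100 = 70565.22/46780.90 × 100 = 150.842.

150.84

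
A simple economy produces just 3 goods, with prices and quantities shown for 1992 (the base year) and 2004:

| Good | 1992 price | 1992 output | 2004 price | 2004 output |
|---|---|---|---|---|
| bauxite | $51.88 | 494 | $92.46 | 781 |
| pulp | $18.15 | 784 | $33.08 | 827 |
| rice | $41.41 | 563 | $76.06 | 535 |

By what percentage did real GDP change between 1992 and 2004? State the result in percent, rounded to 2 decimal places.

22.97%

Real GDP 1992 = Nominal GDP 1992 = 51.88·494 + 18.15·784 + 41.41·563 = 63172.15.
Real GDP 2004 (at 1992 prices) = 51.88·781 + 18.15·827 + 41.41·535 = 77682.68.
Real growth = 77682.68/63172.15 − 1 = 0.2297.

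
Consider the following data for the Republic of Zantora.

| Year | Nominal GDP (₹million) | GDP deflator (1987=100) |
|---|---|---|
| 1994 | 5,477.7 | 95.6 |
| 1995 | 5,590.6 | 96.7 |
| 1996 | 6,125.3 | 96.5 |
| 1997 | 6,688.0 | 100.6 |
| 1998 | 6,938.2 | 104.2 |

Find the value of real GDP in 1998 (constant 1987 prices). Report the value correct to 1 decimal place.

₹6,658.5 million

Real GDP 1998 = 6938.2 / 1.042 = 6658.54.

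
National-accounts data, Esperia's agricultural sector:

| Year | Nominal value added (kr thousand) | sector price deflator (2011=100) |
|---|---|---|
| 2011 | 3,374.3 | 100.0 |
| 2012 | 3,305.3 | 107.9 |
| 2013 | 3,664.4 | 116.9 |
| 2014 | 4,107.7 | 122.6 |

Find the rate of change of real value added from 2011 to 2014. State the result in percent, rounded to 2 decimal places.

-0.71%

Real value added 2011 = 3374.3/1.000 = 3374.30.
Real value added 2014 = 4107.7/1.226 = 3350.49.
Change = 3350.49/3374.30 − 1 = -0.0071.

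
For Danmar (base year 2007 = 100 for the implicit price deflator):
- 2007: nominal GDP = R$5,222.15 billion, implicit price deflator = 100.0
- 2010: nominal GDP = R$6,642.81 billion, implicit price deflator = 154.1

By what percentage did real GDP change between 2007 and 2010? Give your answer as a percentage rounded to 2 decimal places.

Real GDP 2007 = 5222.15 / 1.000 = 5222.15.
Real GDP 2010 = 6642.81 / 1.541 = 4310.71.
Real growth = 4310.71 / 5222.15 − 1 = -0.1745.

-17.45%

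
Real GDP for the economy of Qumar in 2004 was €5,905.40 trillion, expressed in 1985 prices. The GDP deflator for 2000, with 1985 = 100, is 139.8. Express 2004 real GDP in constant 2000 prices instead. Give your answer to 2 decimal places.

Real GDP in 2000 prices = Real GDP in 1985 prices × (P_2000/P_1985) = 5905.40 × 1.398 = 8255.75.

€8,255.75 trillion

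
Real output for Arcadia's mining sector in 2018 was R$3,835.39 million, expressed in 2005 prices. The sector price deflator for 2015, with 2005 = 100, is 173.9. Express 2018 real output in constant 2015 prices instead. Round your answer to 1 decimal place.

R$6,669.7 million

Real output in 2015 prices = Real output in 2005 prices × (P_2015/P_2005) = 3835.39 × 1.739 = 6669.74.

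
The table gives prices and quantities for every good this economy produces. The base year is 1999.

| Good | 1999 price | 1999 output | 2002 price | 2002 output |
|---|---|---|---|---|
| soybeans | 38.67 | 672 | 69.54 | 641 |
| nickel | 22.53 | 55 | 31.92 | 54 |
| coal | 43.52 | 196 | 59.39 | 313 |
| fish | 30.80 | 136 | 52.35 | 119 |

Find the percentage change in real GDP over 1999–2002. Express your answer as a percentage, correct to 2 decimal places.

8.38%

Real GDP 1999 = Nominal GDP 1999 = 38.67·672 + 22.53·55 + 43.52·196 + 30.80·136 = 39944.11.
Real GDP 2002 (at 1999 prices) = 38.67·641 + 22.53·54 + 43.52·313 + 30.80·119 = 43291.05.
Real growth = 43291.05/39944.11 − 1 = 0.0838.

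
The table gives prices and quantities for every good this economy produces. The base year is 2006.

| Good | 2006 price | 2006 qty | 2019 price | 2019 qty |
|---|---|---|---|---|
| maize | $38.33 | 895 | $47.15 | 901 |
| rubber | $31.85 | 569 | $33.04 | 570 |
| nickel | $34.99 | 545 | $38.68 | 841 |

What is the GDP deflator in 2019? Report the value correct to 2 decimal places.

Nominal GDP 2019 = 47.15·901 + 33.04·570 + 38.68·841 = 93844.83.
Real GDP 2019 (at 2006 prices) = 38.33·901 + 31.85·570 + 34.99·841 = 82116.42.
Deflator = Nominal/Real × 100 = 93844.83/82116.42 × 100 = 114.283.

114.28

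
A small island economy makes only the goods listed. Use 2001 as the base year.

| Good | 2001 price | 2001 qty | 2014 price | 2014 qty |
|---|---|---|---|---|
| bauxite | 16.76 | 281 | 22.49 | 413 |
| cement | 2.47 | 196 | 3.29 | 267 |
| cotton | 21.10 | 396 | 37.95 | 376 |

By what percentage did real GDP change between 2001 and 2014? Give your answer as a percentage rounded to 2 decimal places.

Real GDP 2001 = Nominal GDP 2001 = 16.76·281 + 2.47·196 + 21.10·396 = 13549.28.
Real GDP 2014 (at 2001 prices) = 16.76·413 + 2.47·267 + 21.10·376 = 15514.97.
Real growth = 15514.97/13549.28 − 1 = 0.1451.

14.51%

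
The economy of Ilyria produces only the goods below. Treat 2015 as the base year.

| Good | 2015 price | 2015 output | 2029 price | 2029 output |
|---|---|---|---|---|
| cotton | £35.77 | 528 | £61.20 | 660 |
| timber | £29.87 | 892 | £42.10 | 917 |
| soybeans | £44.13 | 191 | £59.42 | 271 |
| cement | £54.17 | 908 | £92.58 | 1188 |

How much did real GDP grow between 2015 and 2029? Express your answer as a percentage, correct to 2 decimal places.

23.43%

Real GDP 2015 = Nominal GDP 2015 = 35.77·528 + 29.87·892 + 44.13·191 + 54.17·908 = 103145.79.
Real GDP 2029 (at 2015 prices) = 35.77·660 + 29.87·917 + 44.13·271 + 54.17·1188 = 127312.18.
Real growth = 127312.18/103145.79 − 1 = 0.2343.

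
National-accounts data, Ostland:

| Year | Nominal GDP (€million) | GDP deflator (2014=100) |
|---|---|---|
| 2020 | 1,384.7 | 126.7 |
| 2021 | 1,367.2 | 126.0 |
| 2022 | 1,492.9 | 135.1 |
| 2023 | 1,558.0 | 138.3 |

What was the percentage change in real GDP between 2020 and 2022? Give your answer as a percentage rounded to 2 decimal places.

1.11%

Real GDP 2020 = 1384.7/1.267 = 1092.90.
Real GDP 2022 = 1492.9/1.351 = 1105.03.
Change = 1105.03/1092.90 − 1 = 0.0111.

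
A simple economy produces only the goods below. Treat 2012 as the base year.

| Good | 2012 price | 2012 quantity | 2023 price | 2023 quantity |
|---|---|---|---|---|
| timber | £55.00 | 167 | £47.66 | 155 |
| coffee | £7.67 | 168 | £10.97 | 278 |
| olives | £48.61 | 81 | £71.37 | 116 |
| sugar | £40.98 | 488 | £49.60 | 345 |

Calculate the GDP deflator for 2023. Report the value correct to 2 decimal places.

117.72

Nominal GDP 2023 = 47.66·155 + 10.97·278 + 71.37·116 + 49.60·345 = 35827.88.
Real GDP 2023 (at 2012 prices) = 55.00·155 + 7.67·278 + 48.61·116 + 40.98·345 = 30434.12.
Deflator = Nominal/Real × 100 = 35827.88/30434.12 × 100 = 117.723.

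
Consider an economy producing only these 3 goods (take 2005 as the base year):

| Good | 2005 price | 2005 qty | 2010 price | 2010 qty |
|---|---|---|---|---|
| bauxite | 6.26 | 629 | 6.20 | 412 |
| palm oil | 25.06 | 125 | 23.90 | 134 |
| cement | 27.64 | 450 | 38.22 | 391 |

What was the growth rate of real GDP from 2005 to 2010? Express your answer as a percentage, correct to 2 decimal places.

-14.17%

Real GDP 2005 = Nominal GDP 2005 = 6.26·629 + 25.06·125 + 27.64·450 = 19508.04.
Real GDP 2010 (at 2005 prices) = 6.26·412 + 25.06·134 + 27.64·391 = 16744.40.
Real growth = 16744.40/19508.04 − 1 = -0.1417.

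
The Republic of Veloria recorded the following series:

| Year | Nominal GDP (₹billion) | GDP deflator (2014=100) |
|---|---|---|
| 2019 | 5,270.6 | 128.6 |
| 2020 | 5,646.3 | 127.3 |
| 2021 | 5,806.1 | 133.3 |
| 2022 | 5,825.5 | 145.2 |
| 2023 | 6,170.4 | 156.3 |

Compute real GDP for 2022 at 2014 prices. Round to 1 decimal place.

₹4,012.1 billion

Real GDP 2022 = 5825.5 / 1.452 = 4012.05.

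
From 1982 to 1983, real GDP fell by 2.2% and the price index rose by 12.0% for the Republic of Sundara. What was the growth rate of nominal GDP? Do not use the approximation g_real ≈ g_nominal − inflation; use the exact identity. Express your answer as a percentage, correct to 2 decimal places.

(1 + g_nom) = (1 + g_real)(1 + π) = 0.9780 × 1.1200 = 1.09536.

9.54%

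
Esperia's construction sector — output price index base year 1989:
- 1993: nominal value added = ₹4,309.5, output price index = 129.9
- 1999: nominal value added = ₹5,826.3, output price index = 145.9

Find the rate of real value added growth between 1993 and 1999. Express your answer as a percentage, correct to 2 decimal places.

Deflate each year: 1993 → 4309.5/1.299 = 3317.55; 1999 → 5826.3/1.459 = 3993.35.
So real value added changed by 3993.35/3317.55 − 1 = 0.2037, i.e. 20.37%.

20.37%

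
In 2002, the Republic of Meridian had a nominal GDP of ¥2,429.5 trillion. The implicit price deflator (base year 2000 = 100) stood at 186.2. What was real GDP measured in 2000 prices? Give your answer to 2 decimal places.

¥1,304.78 trillion

Real GDP = Nominal / (implicit price deflator/100) = 2429.5 / 1.862 = 1304.78.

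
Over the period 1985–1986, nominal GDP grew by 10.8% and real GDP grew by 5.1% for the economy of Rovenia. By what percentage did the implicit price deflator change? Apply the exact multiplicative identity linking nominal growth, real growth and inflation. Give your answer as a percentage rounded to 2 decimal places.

5.42%

(1 + g_nom) = (1 + g_real)(1 + π), so π = 1.1080 / 1.0510 − 1 = 0.05423.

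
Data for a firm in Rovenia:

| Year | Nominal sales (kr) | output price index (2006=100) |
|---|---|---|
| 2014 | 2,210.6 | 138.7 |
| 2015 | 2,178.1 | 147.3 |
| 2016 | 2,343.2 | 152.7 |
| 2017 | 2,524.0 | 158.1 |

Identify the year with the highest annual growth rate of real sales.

2017

2015: real = 2178.1/1.473 = 1478.68; growth vs 2014 (1593.80) = -7.22%.
2016: real = 2343.2/1.527 = 1534.51; growth vs 2015 (1478.68) = 3.78%.
2017: real = 2524.0/1.581 = 1596.46; growth vs 2016 (1534.51) = 4.04%.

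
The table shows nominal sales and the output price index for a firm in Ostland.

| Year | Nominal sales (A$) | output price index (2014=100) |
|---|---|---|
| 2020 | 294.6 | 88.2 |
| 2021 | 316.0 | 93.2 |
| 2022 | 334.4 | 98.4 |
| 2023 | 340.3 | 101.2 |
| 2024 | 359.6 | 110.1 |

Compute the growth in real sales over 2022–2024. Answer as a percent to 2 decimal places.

Real sales 2022 = 334.4/0.984 = 339.84.
Real sales 2024 = 359.6/1.101 = 326.61.
Change = 326.61/339.84 − 1 = -0.0389.

-3.89%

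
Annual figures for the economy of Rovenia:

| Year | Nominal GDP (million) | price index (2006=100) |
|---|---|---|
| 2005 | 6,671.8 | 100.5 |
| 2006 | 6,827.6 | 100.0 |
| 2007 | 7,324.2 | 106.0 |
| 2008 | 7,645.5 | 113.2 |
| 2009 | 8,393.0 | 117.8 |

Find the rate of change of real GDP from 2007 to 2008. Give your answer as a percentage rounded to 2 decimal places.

-2.25%

Real GDP 2007 = 7324.2/1.060 = 6909.62.
Real GDP 2008 = 7645.5/1.132 = 6753.98.
Change = 6753.98/6909.62 − 1 = -0.0225.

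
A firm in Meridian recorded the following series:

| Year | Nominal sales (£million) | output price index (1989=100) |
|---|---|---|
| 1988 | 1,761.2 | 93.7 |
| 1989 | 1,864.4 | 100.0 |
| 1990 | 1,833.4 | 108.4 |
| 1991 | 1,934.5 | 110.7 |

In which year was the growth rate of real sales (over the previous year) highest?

1989: real = 1864.4/1.000 = 1864.40; growth vs 1988 (1879.62) = -0.81%.
1990: real = 1833.4/1.084 = 1691.33; growth vs 1989 (1864.40) = -9.28%.
1991: real = 1934.5/1.107 = 1747.52; growth vs 1990 (1691.33) = 3.32%.

1991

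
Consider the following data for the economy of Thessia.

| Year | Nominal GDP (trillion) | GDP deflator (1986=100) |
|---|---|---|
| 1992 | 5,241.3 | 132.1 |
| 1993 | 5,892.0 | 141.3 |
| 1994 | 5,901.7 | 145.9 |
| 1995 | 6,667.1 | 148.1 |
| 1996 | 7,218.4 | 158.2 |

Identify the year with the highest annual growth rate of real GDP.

1993: real = 5892.0/1.413 = 4169.85; growth vs 1992 (3967.68) = 5.10%.
1994: real = 5901.7/1.459 = 4045.03; growth vs 1993 (4169.85) = -2.99%.
1995: real = 6667.1/1.481 = 4501.76; growth vs 1994 (4045.03) = 11.29%.
1996: real = 7218.4/1.582 = 4562.83; growth vs 1995 (4501.76) = 1.36%.

1995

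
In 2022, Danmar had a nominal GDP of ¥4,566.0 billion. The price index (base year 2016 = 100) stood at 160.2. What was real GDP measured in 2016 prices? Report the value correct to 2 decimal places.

¥2,850.19 billion

Real GDP = Nominal / (price index/100) = 4566.0 / 1.602 = 2850.19.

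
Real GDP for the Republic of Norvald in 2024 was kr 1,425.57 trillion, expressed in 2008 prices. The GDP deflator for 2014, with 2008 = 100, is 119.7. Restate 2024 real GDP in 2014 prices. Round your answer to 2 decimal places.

kr 1,706.41 trillion

Real GDP in 2014 prices = Real GDP in 2008 prices × (P_2014/P_2008) = 1425.57 × 1.197 = 1706.41.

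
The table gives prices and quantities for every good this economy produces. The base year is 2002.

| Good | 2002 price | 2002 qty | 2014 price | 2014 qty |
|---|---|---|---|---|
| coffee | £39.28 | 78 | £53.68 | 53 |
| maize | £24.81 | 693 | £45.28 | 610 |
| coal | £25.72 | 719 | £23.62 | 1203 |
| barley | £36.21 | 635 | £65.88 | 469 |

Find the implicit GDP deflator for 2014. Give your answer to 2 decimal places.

Nominal GDP 2014 = 53.68·53 + 45.28·610 + 23.62·1203 + 65.88·469 = 89778.42.
Real GDP 2014 (at 2002 prices) = 39.28·53 + 24.81·610 + 25.72·1203 + 36.21·469 = 65139.59.
Deflator = Nominal/Real × 100 = 89778.42/65139.59 × 100 = 137.825.

137.82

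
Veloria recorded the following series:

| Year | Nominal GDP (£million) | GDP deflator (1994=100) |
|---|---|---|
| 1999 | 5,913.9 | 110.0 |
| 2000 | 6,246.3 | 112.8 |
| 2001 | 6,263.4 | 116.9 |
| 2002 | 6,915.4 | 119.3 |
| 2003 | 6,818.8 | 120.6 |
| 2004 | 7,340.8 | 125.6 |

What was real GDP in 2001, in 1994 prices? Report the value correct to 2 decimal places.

£5,357.91 million

Real GDP 2001 = 6263.4 / 1.169 = 5357.91.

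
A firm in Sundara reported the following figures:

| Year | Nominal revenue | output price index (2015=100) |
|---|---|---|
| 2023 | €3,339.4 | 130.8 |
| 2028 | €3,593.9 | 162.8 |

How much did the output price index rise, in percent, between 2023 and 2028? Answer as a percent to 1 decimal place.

Price-level change = 162.8 / 130.8 − 1 = 0.2446.

24.5%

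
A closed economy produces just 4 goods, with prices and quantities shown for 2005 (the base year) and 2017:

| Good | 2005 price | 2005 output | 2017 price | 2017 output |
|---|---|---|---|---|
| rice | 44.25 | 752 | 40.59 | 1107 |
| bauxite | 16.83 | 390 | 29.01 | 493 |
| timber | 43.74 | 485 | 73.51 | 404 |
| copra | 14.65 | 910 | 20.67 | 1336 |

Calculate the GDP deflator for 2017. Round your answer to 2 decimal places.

Nominal GDP 2017 = 40.59·1107 + 29.01·493 + 73.51·404 + 20.67·1336 = 116548.22.
Real GDP 2017 (at 2005 prices) = 44.25·1107 + 16.83·493 + 43.74·404 + 14.65·1336 = 94525.30.
Deflator = Nominal/Real × 100 = 116548.22/94525.30 × 100 = 123.298.

123.30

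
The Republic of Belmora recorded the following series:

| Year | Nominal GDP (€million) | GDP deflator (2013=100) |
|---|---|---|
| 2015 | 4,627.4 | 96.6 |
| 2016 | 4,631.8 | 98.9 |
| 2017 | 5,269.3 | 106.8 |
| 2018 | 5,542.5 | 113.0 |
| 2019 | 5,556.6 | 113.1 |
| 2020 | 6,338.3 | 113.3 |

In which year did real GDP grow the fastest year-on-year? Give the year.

2020

2016: real = 4631.8/0.989 = 4683.32; growth vs 2015 (4790.27) = -2.23%.
2017: real = 5269.3/1.068 = 4933.80; growth vs 2016 (4683.32) = 5.35%.
2018: real = 5542.5/1.130 = 4904.87; growth vs 2017 (4933.80) = -0.59%.
2019: real = 5556.6/1.131 = 4913.00; growth vs 2018 (4904.87) = 0.17%.
2020: real = 6338.3/1.133 = 5594.26; growth vs 2019 (4913.00) = 13.87%.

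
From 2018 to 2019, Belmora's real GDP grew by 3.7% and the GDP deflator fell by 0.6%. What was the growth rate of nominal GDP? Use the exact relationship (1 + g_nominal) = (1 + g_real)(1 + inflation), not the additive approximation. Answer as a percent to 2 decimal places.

(1 + g_nom) = (1 + g_real)(1 + π) = 1.0370 × 0.9940 = 1.03078.

3.08%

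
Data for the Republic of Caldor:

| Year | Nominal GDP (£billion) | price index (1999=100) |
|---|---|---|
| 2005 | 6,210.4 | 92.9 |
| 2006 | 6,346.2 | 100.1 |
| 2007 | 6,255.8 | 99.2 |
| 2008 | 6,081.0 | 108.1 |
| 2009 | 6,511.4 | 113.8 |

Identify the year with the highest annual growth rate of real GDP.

2006: real = 6346.2/1.001 = 6339.86; growth vs 2005 (6685.04) = -5.16%.
2007: real = 6255.8/0.992 = 6306.25; growth vs 2006 (6339.86) = -0.53%.
2008: real = 6081.0/1.081 = 5625.35; growth vs 2007 (6306.25) = -10.80%.
2009: real = 6511.4/1.138 = 5721.79; growth vs 2008 (5625.35) = 1.71%.

2009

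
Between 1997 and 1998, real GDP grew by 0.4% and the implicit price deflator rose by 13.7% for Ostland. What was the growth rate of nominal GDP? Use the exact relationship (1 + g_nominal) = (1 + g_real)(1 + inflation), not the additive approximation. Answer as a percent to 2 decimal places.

(1 + g_nom) = (1 + g_real)(1 + π) = 1.0040 × 1.1370 = 1.14155.

14.15%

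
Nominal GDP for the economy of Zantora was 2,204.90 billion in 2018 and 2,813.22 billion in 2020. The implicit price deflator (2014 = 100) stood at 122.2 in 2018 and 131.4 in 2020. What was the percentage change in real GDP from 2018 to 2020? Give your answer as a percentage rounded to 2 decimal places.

Real GDP 2018 = 2204.90 / 1.222 = 1804.34.
Real GDP 2020 = 2813.22 / 1.314 = 2140.96.
Real growth = 2140.96 / 1804.34 − 1 = 0.1866.

18.66%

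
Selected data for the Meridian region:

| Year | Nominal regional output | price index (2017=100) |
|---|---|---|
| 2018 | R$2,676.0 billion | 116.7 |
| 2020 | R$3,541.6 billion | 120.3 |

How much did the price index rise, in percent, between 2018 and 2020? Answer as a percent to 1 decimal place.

3.1%

Price-level change = 120.3 / 116.7 − 1 = 0.0308.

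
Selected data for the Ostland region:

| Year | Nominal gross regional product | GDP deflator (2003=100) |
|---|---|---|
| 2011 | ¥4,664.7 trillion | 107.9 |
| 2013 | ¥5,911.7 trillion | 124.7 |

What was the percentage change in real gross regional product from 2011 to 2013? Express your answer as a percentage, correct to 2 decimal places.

Deflate each year: 2011 → 4664.7/1.079 = 4323.17; 2013 → 5911.7/1.247 = 4740.74.
So real gross regional product changed by 4740.74/4323.17 − 1 = 0.0966, i.e. 9.66%.

9.66%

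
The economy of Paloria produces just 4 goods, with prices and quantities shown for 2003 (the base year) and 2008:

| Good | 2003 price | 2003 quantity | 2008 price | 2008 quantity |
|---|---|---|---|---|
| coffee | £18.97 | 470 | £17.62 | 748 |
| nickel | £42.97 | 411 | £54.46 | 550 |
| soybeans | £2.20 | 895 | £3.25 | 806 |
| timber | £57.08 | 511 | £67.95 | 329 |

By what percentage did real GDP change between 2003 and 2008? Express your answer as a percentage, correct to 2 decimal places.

Real GDP 2003 = Nominal GDP 2003 = 18.97·470 + 42.97·411 + 2.20·895 + 57.08·511 = 57713.45.
Real GDP 2008 (at 2003 prices) = 18.97·748 + 42.97·550 + 2.20·806 + 57.08·329 = 58375.58.
Real growth = 58375.58/57713.45 − 1 = 0.0115.

1.15%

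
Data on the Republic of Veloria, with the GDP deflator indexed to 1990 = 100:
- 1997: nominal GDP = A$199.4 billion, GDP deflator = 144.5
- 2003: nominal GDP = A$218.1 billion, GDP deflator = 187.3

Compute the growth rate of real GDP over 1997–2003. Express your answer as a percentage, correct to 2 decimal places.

Deflate each year: 1997 → 199.4/1.445 = 137.99; 2003 → 218.1/1.873 = 116.44.
So real GDP changed by 116.44/137.99 − 1 = -0.1562, i.e. -15.62%.

-15.62%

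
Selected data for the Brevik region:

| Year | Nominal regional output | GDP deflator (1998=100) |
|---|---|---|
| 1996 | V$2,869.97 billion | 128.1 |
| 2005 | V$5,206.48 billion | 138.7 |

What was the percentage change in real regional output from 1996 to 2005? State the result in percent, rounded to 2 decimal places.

67.55%

Real regional output 1996 = 2869.97 / 1.281 = 2240.41.
Real regional output 2005 = 5206.48 / 1.387 = 3753.77.
Real growth = 3753.77 / 2240.41 − 1 = 0.6755.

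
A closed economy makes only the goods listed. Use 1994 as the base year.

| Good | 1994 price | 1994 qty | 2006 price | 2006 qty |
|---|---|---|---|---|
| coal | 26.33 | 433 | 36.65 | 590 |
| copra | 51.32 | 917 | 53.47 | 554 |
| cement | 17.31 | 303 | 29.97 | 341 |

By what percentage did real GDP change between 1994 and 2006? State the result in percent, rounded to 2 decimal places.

Real GDP 1994 = Nominal GDP 1994 = 26.33·433 + 51.32·917 + 17.31·303 = 63706.26.
Real GDP 2006 (at 1994 prices) = 26.33·590 + 51.32·554 + 17.31·341 = 49868.69.
Real growth = 49868.69/63706.26 − 1 = -0.2172.

-21.72%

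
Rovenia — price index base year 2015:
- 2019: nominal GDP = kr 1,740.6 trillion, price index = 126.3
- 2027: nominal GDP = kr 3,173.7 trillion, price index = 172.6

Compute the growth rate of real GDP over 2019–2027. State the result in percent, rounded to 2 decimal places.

33.42%

Deflate each year: 2019 → 1740.6/1.263 = 1378.15; 2027 → 3173.7/1.726 = 1838.76.
So real GDP changed by 1838.76/1378.15 − 1 = 0.3342, i.e. 33.42%.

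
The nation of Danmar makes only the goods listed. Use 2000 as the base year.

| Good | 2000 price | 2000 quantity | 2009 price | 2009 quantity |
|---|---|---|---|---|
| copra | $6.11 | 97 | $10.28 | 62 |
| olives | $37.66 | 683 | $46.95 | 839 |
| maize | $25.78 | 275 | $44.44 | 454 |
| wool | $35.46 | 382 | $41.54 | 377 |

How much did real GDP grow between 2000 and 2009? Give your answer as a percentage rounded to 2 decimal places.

Real GDP 2000 = Nominal GDP 2000 = 6.11·97 + 37.66·683 + 25.78·275 + 35.46·382 = 46949.67.
Real GDP 2009 (at 2000 prices) = 6.11·62 + 37.66·839 + 25.78·454 + 35.46·377 = 57048.10.
Real growth = 57048.10/46949.67 − 1 = 0.2151.

21.51%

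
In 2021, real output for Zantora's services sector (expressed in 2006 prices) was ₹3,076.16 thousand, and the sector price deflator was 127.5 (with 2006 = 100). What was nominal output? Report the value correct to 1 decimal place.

₹3,922.1 thousand

Nominal output = Real × (sector price deflator/100) = 3076.16 × 1.275 = 3922.10.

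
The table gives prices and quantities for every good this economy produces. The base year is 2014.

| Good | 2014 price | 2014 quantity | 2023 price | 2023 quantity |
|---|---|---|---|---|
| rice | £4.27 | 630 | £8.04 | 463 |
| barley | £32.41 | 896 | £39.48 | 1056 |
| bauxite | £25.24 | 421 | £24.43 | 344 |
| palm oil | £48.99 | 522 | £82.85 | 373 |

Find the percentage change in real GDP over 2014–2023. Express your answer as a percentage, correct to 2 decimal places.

-7.02%

Real GDP 2014 = Nominal GDP 2014 = 4.27·630 + 32.41·896 + 25.24·421 + 48.99·522 = 67928.28.
Real GDP 2023 (at 2014 prices) = 4.27·463 + 32.41·1056 + 25.24·344 + 48.99·373 = 63157.80.
Real growth = 63157.80/67928.28 − 1 = -0.0702.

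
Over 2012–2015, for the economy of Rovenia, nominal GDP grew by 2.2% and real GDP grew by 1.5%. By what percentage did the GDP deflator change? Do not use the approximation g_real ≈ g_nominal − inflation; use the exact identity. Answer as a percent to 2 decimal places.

(1 + g_nom) = (1 + g_real)(1 + π), so π = 1.0220 / 1.0150 − 1 = 0.00690.

0.69%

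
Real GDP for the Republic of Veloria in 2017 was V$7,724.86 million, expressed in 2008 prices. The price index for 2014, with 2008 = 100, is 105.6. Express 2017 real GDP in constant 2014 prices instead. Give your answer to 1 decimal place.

Real GDP in 2014 prices = Real GDP in 2008 prices × (P_2014/P_2008) = 7724.86 × 1.056 = 8157.45.

V$8,157.5 million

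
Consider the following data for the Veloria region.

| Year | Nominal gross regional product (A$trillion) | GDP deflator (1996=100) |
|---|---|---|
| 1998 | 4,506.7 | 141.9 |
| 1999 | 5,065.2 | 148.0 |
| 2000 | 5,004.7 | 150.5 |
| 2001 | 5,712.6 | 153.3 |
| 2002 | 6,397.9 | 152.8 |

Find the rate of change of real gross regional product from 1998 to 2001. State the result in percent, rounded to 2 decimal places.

Real gross regional product 1998 = 4506.7/1.419 = 3175.97.
Real gross regional product 2001 = 5712.6/1.533 = 3726.42.
Change = 3726.42/3175.97 − 1 = 0.1733.

17.33%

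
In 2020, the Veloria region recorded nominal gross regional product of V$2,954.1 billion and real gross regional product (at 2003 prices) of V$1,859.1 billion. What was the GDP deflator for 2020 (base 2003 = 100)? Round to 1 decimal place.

158.9

GDP deflator = (Nominal / Real) × 100 = 2954.1 / 1859.1 × 100 = 158.90.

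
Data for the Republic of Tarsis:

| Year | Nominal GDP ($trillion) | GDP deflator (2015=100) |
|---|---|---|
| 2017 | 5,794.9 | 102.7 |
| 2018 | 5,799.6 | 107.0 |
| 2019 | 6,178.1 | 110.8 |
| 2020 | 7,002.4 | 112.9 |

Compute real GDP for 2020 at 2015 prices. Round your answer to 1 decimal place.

$6,202.3 trillion

Real GDP 2020 = 7002.4 / 1.129 = 6202.30.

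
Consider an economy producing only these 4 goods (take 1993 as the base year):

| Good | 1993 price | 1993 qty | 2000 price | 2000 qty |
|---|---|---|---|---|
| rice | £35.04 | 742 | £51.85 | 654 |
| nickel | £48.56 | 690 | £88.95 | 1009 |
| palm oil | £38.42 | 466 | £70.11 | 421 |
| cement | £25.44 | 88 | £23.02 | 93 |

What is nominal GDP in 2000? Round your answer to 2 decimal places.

£155317.62

Nominal GDP 2000 = Σ (p_2000 × q_2000) = 51.85·654 + 88.95·1009 + 70.11·421 + 23.02·93 = 155317.62.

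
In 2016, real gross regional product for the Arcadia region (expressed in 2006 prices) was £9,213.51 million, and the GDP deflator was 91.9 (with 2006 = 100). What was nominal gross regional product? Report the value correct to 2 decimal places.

£8,467.22 million

Nominal gross regional product = Real × (GDP deflator/100) = 9213.51 × 0.919 = 8467.22.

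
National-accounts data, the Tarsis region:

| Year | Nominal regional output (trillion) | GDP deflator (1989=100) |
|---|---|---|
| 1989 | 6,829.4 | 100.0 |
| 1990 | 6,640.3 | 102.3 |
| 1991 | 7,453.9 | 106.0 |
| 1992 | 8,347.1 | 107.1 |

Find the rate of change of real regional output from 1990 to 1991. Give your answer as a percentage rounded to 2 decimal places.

8.33%

Real regional output 1990 = 6640.3/1.023 = 6491.01.
Real regional output 1991 = 7453.9/1.060 = 7031.98.
Change = 7031.98/6491.01 − 1 = 0.0833.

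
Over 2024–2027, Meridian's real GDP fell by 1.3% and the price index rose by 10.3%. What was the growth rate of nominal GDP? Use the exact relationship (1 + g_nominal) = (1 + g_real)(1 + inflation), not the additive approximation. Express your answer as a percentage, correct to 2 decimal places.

(1 + g_nom) = (1 + g_real)(1 + π) = 0.9870 × 1.1030 = 1.08866.

8.87%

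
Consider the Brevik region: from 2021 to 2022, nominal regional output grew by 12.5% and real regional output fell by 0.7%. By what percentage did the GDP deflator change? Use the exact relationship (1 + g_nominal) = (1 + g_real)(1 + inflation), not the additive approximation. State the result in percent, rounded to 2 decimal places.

13.29%

(1 + g_nom) = (1 + g_real)(1 + π), so π = 1.1250 / 0.9930 − 1 = 0.13293.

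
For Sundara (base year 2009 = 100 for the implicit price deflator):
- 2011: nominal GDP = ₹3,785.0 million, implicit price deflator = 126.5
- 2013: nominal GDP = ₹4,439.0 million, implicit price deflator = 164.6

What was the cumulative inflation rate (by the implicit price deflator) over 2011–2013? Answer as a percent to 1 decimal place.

30.1%

Price-level change = 164.6 / 126.5 − 1 = 0.3012.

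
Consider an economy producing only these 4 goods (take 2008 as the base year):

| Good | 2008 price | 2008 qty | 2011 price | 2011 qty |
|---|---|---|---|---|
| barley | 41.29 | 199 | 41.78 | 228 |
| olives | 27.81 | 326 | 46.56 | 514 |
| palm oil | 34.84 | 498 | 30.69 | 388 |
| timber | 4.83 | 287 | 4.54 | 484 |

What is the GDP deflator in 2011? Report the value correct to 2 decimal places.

120.22

Nominal GDP 2011 = 41.78·228 + 46.56·514 + 30.69·388 + 4.54·484 = 47562.76.
Real GDP 2011 (at 2008 prices) = 41.29·228 + 27.81·514 + 34.84·388 + 4.83·484 = 39564.10.
Deflator = Nominal/Real × 100 = 47562.76/39564.10 × 100 = 120.217.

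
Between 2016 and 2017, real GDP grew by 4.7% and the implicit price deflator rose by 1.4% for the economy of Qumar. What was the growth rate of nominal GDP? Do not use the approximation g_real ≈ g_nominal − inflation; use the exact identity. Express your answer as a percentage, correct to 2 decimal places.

(1 + g_nom) = (1 + g_real)(1 + π) = 1.0470 × 1.0140 = 1.06166.

6.17%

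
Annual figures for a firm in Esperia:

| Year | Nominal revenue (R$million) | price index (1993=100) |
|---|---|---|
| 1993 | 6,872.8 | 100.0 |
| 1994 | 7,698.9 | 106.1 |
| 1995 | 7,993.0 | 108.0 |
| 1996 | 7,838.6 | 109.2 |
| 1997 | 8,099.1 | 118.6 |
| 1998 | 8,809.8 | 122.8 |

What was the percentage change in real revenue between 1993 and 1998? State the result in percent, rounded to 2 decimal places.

4.38%

Real revenue 1993 = 6872.8/1.000 = 6872.80.
Real revenue 1998 = 8809.8/1.228 = 7174.10.
Change = 7174.10/6872.80 − 1 = 0.0438.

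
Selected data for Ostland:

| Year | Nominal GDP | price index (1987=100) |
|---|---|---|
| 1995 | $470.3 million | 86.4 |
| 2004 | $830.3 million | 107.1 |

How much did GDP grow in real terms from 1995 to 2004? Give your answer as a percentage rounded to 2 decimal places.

42.42%

Deflate each year: 1995 → 470.3/0.864 = 544.33; 2004 → 830.3/1.071 = 775.26.
So real GDP changed by 775.26/544.33 − 1 = 0.4242, i.e. 42.42%.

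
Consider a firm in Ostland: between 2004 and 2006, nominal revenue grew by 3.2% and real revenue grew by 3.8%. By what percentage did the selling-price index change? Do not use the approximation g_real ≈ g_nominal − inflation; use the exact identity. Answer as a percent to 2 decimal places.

(1 + g_nom) = (1 + g_real)(1 + π), so π = 1.0320 / 1.0380 − 1 = -0.00578.

-0.58%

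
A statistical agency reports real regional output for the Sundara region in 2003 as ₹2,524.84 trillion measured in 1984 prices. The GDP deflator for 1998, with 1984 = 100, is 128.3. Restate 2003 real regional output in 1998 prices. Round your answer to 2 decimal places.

₹3,239.37 trillion

Real regional output in 1998 prices = Real regional output in 1984 prices × (P_1998/P_1984) = 2524.84 × 1.283 = 3239.37.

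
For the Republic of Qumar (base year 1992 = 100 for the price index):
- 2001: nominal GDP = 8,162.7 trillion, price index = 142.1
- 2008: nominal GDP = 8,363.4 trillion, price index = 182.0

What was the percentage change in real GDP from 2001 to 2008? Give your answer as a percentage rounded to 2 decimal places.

-20.00%

Deflate each year: 2001 → 8162.7/1.421 = 5744.33; 2008 → 8363.4/1.820 = 4595.27.
So real GDP changed by 4595.27/5744.33 − 1 = -0.2000, i.e. -20.00%.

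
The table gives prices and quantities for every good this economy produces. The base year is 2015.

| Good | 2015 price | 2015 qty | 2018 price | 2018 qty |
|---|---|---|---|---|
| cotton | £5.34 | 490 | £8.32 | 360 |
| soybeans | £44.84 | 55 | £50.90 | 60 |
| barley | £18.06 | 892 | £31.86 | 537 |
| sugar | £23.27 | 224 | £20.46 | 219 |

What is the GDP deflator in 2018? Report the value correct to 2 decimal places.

Nominal GDP 2018 = 8.32·360 + 50.90·60 + 31.86·537 + 20.46·219 = 27638.76.
Real GDP 2018 (at 2015 prices) = 5.34·360 + 44.84·60 + 18.06·537 + 23.27·219 = 19407.15.
Deflator = Nominal/Real × 100 = 27638.76/19407.15 × 100 = 142.415.

142.42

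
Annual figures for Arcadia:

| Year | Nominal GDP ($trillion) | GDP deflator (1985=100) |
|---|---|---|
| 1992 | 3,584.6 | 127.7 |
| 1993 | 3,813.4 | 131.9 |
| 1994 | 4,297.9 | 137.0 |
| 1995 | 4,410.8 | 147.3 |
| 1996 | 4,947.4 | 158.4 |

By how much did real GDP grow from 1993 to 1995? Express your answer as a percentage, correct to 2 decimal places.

3.57%

Real GDP 1993 = 3813.4/1.319 = 2891.13.
Real GDP 1995 = 4410.8/1.473 = 2994.43.
Change = 2994.43/2891.13 − 1 = 0.0357.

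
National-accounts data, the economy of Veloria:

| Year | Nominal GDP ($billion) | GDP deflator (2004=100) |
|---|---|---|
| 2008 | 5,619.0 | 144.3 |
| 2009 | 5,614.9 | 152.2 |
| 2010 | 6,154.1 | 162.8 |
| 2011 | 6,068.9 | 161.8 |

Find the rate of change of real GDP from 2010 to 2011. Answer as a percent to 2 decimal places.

Real GDP 2010 = 6154.1/1.628 = 3780.16.
Real GDP 2011 = 6068.9/1.618 = 3750.87.
Change = 3750.87/3780.16 − 1 = -0.0077.

-0.77%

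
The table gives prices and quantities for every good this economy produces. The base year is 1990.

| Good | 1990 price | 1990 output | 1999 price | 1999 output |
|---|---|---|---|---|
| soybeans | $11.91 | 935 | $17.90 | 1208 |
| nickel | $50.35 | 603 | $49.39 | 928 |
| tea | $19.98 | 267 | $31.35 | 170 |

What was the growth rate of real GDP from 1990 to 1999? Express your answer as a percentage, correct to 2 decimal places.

Real GDP 1990 = Nominal GDP 1990 = 11.91·935 + 50.35·603 + 19.98·267 = 46831.56.
Real GDP 1999 (at 1990 prices) = 11.91·1208 + 50.35·928 + 19.98·170 = 64508.68.
Real growth = 64508.68/46831.56 − 1 = 0.3775.

37.75%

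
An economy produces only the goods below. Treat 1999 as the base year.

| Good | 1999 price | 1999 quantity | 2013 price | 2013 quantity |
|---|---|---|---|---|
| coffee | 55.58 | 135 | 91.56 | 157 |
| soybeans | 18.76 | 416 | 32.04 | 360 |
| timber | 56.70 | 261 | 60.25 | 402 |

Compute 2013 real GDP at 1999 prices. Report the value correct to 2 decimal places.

Real GDP 2013 = Σ (p_1999 × q_2013) = 55.58·157 + 18.76·360 + 56.70·402 = 38273.06.

38273.06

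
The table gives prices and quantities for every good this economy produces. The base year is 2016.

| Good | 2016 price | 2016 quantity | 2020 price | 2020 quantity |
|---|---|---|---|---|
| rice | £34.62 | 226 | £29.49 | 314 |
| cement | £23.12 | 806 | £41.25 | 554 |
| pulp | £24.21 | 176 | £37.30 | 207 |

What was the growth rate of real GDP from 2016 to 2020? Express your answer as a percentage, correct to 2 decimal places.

Real GDP 2016 = Nominal GDP 2016 = 34.62·226 + 23.12·806 + 24.21·176 = 30719.80.
Real GDP 2020 (at 2016 prices) = 34.62·314 + 23.12·554 + 24.21·207 = 28690.63.
Real growth = 28690.63/30719.80 − 1 = -0.0661.

-6.61%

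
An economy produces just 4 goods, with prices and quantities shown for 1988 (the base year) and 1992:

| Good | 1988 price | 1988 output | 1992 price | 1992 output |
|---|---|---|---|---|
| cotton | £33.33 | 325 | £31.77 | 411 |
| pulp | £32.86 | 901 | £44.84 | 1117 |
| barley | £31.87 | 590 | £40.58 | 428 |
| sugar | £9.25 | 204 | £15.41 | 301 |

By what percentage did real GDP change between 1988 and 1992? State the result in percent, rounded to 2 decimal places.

9.32%

Real GDP 1988 = Nominal GDP 1988 = 33.33·325 + 32.86·901 + 31.87·590 + 9.25·204 = 61129.41.
Real GDP 1992 (at 1988 prices) = 33.33·411 + 32.86·1117 + 31.87·428 + 9.25·301 = 66827.86.
Real growth = 66827.86/61129.41 − 1 = 0.0932.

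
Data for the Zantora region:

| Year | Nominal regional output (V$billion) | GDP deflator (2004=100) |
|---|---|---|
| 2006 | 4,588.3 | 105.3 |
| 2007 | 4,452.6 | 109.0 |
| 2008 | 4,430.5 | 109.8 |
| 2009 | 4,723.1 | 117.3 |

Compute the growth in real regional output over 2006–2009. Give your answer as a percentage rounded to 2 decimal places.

-7.59%

Real regional output 2006 = 4588.3/1.053 = 4357.36.
Real regional output 2009 = 4723.1/1.173 = 4026.51.
Change = 4026.51/4357.36 − 1 = -0.0759.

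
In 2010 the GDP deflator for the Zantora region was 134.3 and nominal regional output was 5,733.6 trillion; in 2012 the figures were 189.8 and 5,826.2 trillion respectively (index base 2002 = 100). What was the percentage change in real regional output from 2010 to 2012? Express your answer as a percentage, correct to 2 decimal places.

Deflate each year: 2010 → 5733.6/1.343 = 4269.25; 2012 → 5826.2/1.898 = 3069.65.
So real regional output changed by 3069.65/4269.25 − 1 = -0.2810, i.e. -28.10%.

-28.10%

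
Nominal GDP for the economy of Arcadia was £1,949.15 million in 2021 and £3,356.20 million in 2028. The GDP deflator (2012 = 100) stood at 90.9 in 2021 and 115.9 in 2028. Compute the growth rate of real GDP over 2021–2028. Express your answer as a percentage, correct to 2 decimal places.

35.05%

Real GDP 2021 = 1949.15 / 0.909 = 2144.28.
Real GDP 2028 = 3356.20 / 1.159 = 2895.77.
Real growth = 2895.77 / 2144.28 − 1 = 0.3505.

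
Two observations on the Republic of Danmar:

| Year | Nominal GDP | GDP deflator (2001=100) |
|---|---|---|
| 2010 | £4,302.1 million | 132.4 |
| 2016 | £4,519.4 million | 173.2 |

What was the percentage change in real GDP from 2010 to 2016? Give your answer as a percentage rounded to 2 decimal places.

-19.70%

Deflate each year: 2010 → 4302.1/1.324 = 3249.32; 2016 → 4519.4/1.732 = 2609.35.
So real GDP changed by 2609.35/3249.32 − 1 = -0.1970, i.e. -19.70%.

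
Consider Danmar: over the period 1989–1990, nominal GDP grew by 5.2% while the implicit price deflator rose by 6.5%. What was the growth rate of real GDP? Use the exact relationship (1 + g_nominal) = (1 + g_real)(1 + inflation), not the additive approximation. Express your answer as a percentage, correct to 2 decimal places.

-1.22%

(1 + g_nom) = (1 + g_real)(1 + π), so g_real = 1.0520 / 1.0650 − 1 = -0.01221.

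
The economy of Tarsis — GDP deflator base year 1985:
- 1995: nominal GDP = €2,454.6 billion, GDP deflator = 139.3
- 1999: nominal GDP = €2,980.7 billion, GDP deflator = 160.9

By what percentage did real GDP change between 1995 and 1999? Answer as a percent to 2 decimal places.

5.13%

Real GDP 1995 = 2454.6 / 1.393 = 1762.10.
Real GDP 1999 = 2980.7 / 1.609 = 1852.52.
Real growth = 1852.52 / 1762.10 − 1 = 0.0513.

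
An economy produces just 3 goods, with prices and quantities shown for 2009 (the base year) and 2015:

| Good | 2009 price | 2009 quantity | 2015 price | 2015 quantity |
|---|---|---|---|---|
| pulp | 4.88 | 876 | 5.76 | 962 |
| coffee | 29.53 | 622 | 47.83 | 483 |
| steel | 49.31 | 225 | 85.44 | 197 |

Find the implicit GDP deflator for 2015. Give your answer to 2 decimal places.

Nominal GDP 2015 = 5.76·962 + 47.83·483 + 85.44·197 = 45474.69.
Real GDP 2015 (at 2009 prices) = 4.88·962 + 29.53·483 + 49.31·197 = 28671.62.
Deflator = Nominal/Real × 100 = 45474.69/28671.62 × 100 = 158.605.

158.61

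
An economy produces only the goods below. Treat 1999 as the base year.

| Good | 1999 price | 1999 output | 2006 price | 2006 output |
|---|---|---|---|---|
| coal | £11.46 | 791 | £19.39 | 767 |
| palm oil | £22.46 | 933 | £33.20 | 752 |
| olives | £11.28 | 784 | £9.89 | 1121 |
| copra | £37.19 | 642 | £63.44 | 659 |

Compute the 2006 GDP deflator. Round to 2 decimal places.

147.59

Nominal GDP 2006 = 19.39·767 + 33.20·752 + 9.89·1121 + 63.44·659 = 92732.18.
Real GDP 2006 (at 1999 prices) = 11.46·767 + 22.46·752 + 11.28·1121 + 37.19·659 = 62832.83.
Deflator = Nominal/Real × 100 = 92732.18/62832.83 × 100 = 147.586.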